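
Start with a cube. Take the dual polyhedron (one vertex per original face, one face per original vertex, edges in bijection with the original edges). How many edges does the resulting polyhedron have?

12

The base solid has V = 8, E = 12, F = 6.
The dual swaps V and F and preserves E: V′ = F = 6, E′ = E = 12, F′ = V = 8.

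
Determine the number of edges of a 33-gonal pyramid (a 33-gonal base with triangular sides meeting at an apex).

A pyramid on an n-gon base has one n-gon and n triangles: V = 33 + 1 = 34, E = 2·33 = 66, F = 33 + 1 = 34.

66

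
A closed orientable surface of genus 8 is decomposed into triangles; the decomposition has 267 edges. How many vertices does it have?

75

χ = 2 − 2·8 = -14, and every face is a triangle so 3F = 2E.
F = 2E/3 = 178. Then V = -14 + E − F = -14 + 267 − 178 = 75.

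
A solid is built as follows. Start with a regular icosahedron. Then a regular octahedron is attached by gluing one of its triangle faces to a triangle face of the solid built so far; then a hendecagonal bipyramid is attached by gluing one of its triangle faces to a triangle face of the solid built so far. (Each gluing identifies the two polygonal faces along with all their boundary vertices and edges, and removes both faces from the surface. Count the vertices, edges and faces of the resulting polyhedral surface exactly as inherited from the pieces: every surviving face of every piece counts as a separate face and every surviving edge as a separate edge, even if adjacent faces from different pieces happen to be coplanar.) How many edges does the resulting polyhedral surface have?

A regular icosahedron: V=12, E=30, F=20.
Attach a regular octahedron (V=6, E=12, F=8) along a 3-gon: merge 3 vertices and 3 edges, delete both glued faces → V=15, E=39, F=26.
Attach a hendecagonal bipyramid (V=13, E=33, F=22) along a 3-gon: merge 3 vertices and 3 edges, delete both glued faces → V=25, E=69, F=46.
Check: V − E + F = 25 − 69 + 46 = 2.

69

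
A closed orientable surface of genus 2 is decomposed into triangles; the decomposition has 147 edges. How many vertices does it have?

47

χ = 2 − 2·2 = -2, and every face is a triangle so 3F = 2E.
F = 2E/3 = 98. Then V = -2 + E − F = -2 + 147 − 98 = 47.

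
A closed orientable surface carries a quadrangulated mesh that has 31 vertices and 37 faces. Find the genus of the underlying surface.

4

Every face is a square, so 2E = 4·37 = 148, giving E = 74.
χ = V − E + F = 31 − 74 + 37 = -6.
For a closed orientable surface χ = 2 − 2g, so g = (2 − (-6))/2 = 4.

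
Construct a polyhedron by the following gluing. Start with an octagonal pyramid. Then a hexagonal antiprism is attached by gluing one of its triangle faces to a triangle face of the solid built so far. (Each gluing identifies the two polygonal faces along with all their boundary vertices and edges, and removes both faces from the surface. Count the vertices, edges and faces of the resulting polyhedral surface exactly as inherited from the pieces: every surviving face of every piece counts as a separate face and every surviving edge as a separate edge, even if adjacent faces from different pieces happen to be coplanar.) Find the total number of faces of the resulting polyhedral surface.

An octagonal pyramid: V=9, E=16, F=9.
Attach a hexagonal antiprism (V=12, E=24, F=14) along a 3-gon: merge 3 vertices and 3 edges, delete both glued faces → V=18, E=37, F=21.
Check: V − E + F = 18 − 37 + 21 = 2.

21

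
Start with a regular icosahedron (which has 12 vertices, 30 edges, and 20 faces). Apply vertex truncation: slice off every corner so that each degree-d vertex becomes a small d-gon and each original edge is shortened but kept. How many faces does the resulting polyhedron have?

32

Truncation replaces each original edge-end by a new vertex, so V′ = 2E = 60.
Each original edge survives, and each old vertex of degree d contributes d new edges; summing degrees gives Σd = 2E, so E′ = E + 2E = 3E = 90.
Each original face survives and each original vertex becomes one new face: F′ = F + V = 32.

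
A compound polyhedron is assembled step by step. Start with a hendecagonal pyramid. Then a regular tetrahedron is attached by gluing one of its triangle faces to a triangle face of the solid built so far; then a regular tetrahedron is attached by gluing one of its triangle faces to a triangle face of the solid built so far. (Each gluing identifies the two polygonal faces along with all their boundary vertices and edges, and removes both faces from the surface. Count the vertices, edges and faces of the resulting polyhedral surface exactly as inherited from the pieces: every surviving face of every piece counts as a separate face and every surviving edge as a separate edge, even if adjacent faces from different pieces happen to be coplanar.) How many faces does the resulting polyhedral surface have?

16

A hendecagonal pyramid: V=12, E=22, F=12.
Attach a regular tetrahedron (V=4, E=6, F=4) along a 3-gon: merge 3 vertices and 3 edges, delete both glued faces → V=13, E=25, F=14.
Attach a regular tetrahedron (V=4, E=6, F=4) along a 3-gon: merge 3 vertices and 3 edges, delete both glued faces → V=14, E=28, F=16.
Check: V − E + F = 14 − 28 + 16 = 2.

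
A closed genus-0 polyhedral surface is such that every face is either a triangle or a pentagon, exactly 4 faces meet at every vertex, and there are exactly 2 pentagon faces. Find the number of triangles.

Let x be the number of triangles; then F = 2 + x.
Edge–face incidences: 2E = 5·2 + 3·x = 10 + 3x.
Every vertex has degree 4, so 4V = 2E.
Euler: V − E + F = 2 ⇒ (2E)/4 − E + (2 + x) = 2.
Multiply by 8: 2·(2E) − 4·(2E) + 8·(2 + x) = 16, i.e. 16 + 8x − 2·(10 + 3x) = 16.
Collecting terms: 2x − 4 = 16, so 2x = 20, so x = 10.
Then 2E = 10 + 3·10 = 40, so E = 20, V = 2E/4 = 10, F = 2 + 10 = 12.

10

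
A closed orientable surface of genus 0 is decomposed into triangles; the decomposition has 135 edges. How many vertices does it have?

47

χ = 2 − 2·0 = 2, and every face is a triangle so 3F = 2E.
F = 2E/3 = 90. Then V = 2 + E − F = 2 + 135 − 90 = 47.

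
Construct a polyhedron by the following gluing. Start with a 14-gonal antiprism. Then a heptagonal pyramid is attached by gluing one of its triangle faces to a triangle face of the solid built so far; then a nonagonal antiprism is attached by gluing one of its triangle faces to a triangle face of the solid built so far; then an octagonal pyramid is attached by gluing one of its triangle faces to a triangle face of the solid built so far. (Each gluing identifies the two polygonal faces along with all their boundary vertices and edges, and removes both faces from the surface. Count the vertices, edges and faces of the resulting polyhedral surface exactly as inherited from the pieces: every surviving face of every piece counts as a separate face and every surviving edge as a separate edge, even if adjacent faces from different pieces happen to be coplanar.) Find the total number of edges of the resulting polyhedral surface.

A 14-gonal antiprism: V=28, E=56, F=30.
Attach a heptagonal pyramid (V=8, E=14, F=8) along a 3-gon: merge 3 vertices and 3 edges, delete both glued faces → V=33, E=67, F=36.
Attach a nonagonal antiprism (V=18, E=36, F=20) along a 3-gon: merge 3 vertices and 3 edges, delete both glued faces → V=48, E=100, F=54.
Attach an octagonal pyramid (V=9, E=16, F=9) along a 3-gon: merge 3 vertices and 3 edges, delete both glued faces → V=54, E=113, F=61.
Check: V − E + F = 54 − 113 + 61 = 2.

113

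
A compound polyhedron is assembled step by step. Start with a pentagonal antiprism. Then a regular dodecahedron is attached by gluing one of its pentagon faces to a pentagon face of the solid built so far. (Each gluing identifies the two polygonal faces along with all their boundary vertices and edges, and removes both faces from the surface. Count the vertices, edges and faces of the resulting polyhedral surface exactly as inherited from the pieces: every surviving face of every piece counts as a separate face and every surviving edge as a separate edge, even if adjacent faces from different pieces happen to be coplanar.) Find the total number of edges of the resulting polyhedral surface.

A pentagonal antiprism: V=10, E=20, F=12.
Attach a regular dodecahedron (V=20, E=30, F=12) along a 5-gon: merge 5 vertices and 5 edges, delete both glued faces → V=25, E=45, F=22.
Check: V − E + F = 25 − 45 + 22 = 2.

45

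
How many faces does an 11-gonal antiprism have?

24

An antiprism on an n-gon has two n-gon caps and 2n triangles: V = 2·11 = 22, E = 4·11 = 44, F = 2·11 + 2 = 24.
Check: V − E + F = 22 − 44 + 24 = 2.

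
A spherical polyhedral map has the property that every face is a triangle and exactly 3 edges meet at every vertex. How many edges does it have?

6

Each face has 3 edges and each edge borders two faces, so 2E = 3F.
Each vertex has degree 3, so 3V = 2E and hence V = 3F/3.
Euler: V − E + F = 2 ⇒ (3F/3) − (3F/2) + F = 2.
Multiply by 6: (6 − 9 + 6)F = 12, i.e. 3F = 12.
So F = 4, E = 3·4/2 = 6, V = 3·4/3 = 4.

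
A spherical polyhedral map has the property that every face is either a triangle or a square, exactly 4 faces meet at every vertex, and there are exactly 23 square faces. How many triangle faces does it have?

Let x be the number of triangles; then F = 23 + x.
Edge–face incidences: 2E = 4·23 + 3·x = 92 + 3x.
Every vertex has degree 4, so 4V = 2E.
Euler: V − E + F = 2 ⇒ (2E)/4 − E + (23 + x) = 2.
Multiply by 8: 2·(2E) − 4·(2E) + 8·(23 + x) = 16, i.e. 184 + 8x − 2·(92 + 3x) = 16.
Collecting terms: 2x = 16, so x = 8.
Then 2E = 92 + 3·8 = 116, so E = 58, V = 2E/4 = 29, F = 23 + 8 = 31.

8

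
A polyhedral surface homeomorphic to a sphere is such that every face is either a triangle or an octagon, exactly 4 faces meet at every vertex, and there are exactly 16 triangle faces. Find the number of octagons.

2

Let x be the number of octagons; then F = 16 + x.
Edge–face incidences: 2E = 3·16 + 8·x = 48 + 8x.
Every vertex has degree 4, so 4V = 2E.
Euler: V − E + F = 2 ⇒ (2E)/4 − E + (16 + x) = 2.
Multiply by 8: 2·(2E) − 4·(2E) + 8·(16 + x) = 16, i.e. 128 + 8x − 2·(48 + 8x) = 16.
Collecting terms: −8x + 32 = 16, so −8x = −16, so x = 2.
Then 2E = 48 + 8·2 = 64, so E = 32, V = 2E/4 = 16, F = 16 + 2 = 18.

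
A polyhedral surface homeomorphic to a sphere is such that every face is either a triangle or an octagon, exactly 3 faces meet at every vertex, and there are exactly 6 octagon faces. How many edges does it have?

36

Let x be the number of triangles; then F = 6 + x.
Edge–face incidences: 2E = 8·6 + 3·x = 48 + 3x.
Every vertex has degree 3, so 3V = 2E.
Euler: V − E + F = 2 ⇒ (2E)/3 − E + (6 + x) = 2.
Multiply by 6: 2·(2E) − 3·(2E) + 6·(6 + x) = 12, i.e. 36 + 6x − (48 + 3x) = 12.
Collecting terms: 3x − 12 = 12, so 3x = 24, so x = 8.
Then 2E = 48 + 3·8 = 72, so E = 36, V = 2E/3 = 24, F = 6 + 8 = 14.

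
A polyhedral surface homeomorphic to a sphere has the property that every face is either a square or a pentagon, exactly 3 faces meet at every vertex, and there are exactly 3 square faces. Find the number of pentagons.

6

Let x be the number of pentagons; then F = 3 + x.
Edge–face incidences: 2E = 4·3 + 5·x = 12 + 5x.
Every vertex has degree 3, so 3V = 2E.
Euler: V − E + F = 2 ⇒ (2E)/3 − E + (3 + x) = 2.
Multiply by 6: 2·(2E) − 3·(2E) + 6·(3 + x) = 12, i.e. 18 + 6x − (12 + 5x) = 12.
Collecting terms: x + 6 = 12, so x = 6.
Then 2E = 12 + 5·6 = 42, so E = 21, V = 2E/3 = 14, F = 3 + 6 = 9.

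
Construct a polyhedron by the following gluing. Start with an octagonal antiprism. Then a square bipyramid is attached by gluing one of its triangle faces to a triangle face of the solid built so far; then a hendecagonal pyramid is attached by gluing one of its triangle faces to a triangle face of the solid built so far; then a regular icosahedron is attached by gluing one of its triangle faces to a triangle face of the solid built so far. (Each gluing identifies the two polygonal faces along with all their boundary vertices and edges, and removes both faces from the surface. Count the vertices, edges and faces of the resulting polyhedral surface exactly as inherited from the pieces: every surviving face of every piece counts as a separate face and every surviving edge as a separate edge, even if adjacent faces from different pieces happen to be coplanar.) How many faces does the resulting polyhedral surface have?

An octagonal antiprism: V=16, E=32, F=18.
Attach a square bipyramid (V=6, E=12, F=8) along a 3-gon: merge 3 vertices and 3 edges, delete both glued faces → V=19, E=41, F=24.
Attach a hendecagonal pyramid (V=12, E=22, F=12) along a 3-gon: merge 3 vertices and 3 edges, delete both glued faces → V=28, E=60, F=34.
Attach a regular icosahedron (V=12, E=30, F=20) along a 3-gon: merge 3 vertices and 3 edges, delete both glued faces → V=37, E=87, F=52.
Check: V − E + F = 37 − 87 + 52 = 2.

52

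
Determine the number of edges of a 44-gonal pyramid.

A pyramid on an n-gon base has one n-gon and n triangles: V = 44 + 1 = 45, E = 2·44 = 88, F = 44 + 1 = 45.

88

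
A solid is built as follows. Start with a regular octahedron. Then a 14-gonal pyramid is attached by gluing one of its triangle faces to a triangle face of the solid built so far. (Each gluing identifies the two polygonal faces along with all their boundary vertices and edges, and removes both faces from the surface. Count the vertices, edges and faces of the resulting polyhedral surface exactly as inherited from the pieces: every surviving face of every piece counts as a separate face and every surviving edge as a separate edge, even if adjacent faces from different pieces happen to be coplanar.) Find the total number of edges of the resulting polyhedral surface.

A regular octahedron: V=6, E=12, F=8.
Attach a 14-gonal pyramid (V=15, E=28, F=15) along a 3-gon: merge 3 vertices and 3 edges, delete both glued faces → V=18, E=37, F=21.
Check: V − E + F = 18 − 37 + 21 = 2.

37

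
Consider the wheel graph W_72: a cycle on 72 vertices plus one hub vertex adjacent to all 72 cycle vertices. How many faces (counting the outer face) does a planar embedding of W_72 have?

73

W_72 has V = 72 + 1 = 73 vertices and E = 2·72 = 144 edges.
By Euler's formula F = 2 − V + E = 2 − 73 + 144 = 73.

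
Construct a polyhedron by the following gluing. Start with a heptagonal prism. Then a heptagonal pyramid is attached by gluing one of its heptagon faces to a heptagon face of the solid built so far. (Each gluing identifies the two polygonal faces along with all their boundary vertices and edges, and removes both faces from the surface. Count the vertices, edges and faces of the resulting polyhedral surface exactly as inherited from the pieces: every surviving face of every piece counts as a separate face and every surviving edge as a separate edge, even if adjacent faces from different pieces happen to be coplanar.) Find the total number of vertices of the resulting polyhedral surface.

15

A heptagonal prism: V=14, E=21, F=9.
Attach a heptagonal pyramid (V=8, E=14, F=8) along a 7-gon: merge 7 vertices and 7 edges, delete both glued faces → V=15, E=28, F=15.
Check: V − E + F = 15 − 28 + 15 = 2.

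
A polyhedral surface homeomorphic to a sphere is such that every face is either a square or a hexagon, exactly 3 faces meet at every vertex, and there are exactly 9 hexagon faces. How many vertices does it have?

Let x be the number of squares; then F = 9 + x.
Edge–face incidences: 2E = 6·9 + 4·x = 54 + 4x.
Every vertex has degree 3, so 3V = 2E.
Euler: V − E + F = 2 ⇒ (2E)/3 − E + (9 + x) = 2.
Multiply by 6: 2·(2E) − 3·(2E) + 6·(9 + x) = 12, i.e. 54 + 6x − (54 + 4x) = 12.
Collecting terms: 2x = 12, so x = 6.
Then 2E = 54 + 4·6 = 78, so E = 39, V = 2E/3 = 26, F = 9 + 6 = 15.

26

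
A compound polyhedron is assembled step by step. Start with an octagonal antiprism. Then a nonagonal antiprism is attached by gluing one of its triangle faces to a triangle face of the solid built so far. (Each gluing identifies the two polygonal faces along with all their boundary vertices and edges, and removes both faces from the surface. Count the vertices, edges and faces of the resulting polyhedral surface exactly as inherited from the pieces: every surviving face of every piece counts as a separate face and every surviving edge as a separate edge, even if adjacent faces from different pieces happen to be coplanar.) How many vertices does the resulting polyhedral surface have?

31

An octagonal antiprism: V=16, E=32, F=18.
Attach a nonagonal antiprism (V=18, E=36, F=20) along a 3-gon: merge 3 vertices and 3 edges, delete both glued faces → V=31, E=65, F=36.
Check: V − E + F = 31 − 65 + 36 = 2.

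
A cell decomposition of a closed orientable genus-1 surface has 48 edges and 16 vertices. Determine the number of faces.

For a closed orientable surface of genus 1, χ = 2 − 2·1 = 0.
F = 0 − V + E = 0 − 16 + 48 = 32.

32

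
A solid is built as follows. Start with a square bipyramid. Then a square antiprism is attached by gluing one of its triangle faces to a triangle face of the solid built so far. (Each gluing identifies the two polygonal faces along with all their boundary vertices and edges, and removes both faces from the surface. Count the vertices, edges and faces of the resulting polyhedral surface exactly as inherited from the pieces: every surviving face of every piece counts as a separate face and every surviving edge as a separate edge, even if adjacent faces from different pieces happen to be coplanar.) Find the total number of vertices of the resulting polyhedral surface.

11

A square bipyramid: V=6, E=12, F=8.
Attach a square antiprism (V=8, E=16, F=10) along a 3-gon: merge 3 vertices and 3 edges, delete both glued faces → V=11, E=25, F=16.
Check: V − E + F = 11 − 25 + 16 = 2.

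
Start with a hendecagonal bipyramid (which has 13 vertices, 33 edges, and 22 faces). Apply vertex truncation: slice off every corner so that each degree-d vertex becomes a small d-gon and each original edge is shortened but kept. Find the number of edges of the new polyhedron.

99

Truncation replaces each original edge-end by a new vertex, so V′ = 2E = 66.
Each original edge survives, and each old vertex of degree d contributes d new edges; summing degrees gives Σd = 2E, so E′ = E + 2E = 3E = 99.
Each original face survives and each original vertex becomes one new face: F′ = F + V = 35.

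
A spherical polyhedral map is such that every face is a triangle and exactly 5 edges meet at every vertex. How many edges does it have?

30

Each face has 3 edges and each edge borders two faces, so 2E = 3F.
Each vertex has degree 5, so 5V = 2E and hence V = 3F/5.
Euler: V − E + F = 2 ⇒ (3F/5) − (3F/2) + F = 2.
Multiply by 10: (6 − 15 + 10)F = 20, i.e. 1F = 20.
So F = 20, E = 3·20/2 = 30, V = 3·20/5 = 12.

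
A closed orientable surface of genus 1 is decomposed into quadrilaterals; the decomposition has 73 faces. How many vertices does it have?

χ = 2 − 2·1 = 0, and every face is a square so 4F = 2E.
E = 4·73/2 = 146. Then V = 0 + E − F = 0 + 146 − 73 = 73.

73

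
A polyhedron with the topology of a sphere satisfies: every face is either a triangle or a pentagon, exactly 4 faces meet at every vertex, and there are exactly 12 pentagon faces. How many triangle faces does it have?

20

Let x be the number of triangles; then F = 12 + x.
Edge–face incidences: 2E = 5·12 + 3·x = 60 + 3x.
Every vertex has degree 4, so 4V = 2E.
Euler: V − E + F = 2 ⇒ (2E)/4 − E + (12 + x) = 2.
Multiply by 8: 2·(2E) − 4·(2E) + 8·(12 + x) = 16, i.e. 96 + 8x − 2·(60 + 3x) = 16.
Collecting terms: 2x − 24 = 16, so 2x = 40, so x = 20.
Then 2E = 60 + 3·20 = 120, so E = 60, V = 2E/4 = 30, F = 12 + 20 = 32.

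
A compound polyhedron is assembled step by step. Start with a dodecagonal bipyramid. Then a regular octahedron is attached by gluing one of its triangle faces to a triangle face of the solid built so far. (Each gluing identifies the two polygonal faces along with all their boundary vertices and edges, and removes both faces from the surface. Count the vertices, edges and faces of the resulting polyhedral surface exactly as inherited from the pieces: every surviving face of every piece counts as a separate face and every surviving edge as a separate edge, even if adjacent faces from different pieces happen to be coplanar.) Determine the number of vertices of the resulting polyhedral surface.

A dodecagonal bipyramid: V=14, E=36, F=24.
Attach a regular octahedron (V=6, E=12, F=8) along a 3-gon: merge 3 vertices and 3 edges, delete both glued faces → V=17, E=45, F=30.
Check: V − E + F = 17 − 45 + 30 = 2.

17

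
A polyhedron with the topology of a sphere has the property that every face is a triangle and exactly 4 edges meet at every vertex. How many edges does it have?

Each face has 3 edges and each edge borders two faces, so 2E = 3F.
Each vertex has degree 4, so 4V = 2E and hence V = 3F/4.
Euler: V − E + F = 2 ⇒ (3F/4) − (3F/2) + F = 2.
Multiply by 8: (6 − 12 + 8)F = 16, i.e. 2F = 16.
So F = 8, E = 3·8/2 = 12, V = 3·8/4 = 6.

12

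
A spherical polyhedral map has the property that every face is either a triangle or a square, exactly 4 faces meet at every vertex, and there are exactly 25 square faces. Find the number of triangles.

Let x be the number of triangles; then F = 25 + x.
Edge–face incidences: 2E = 4·25 + 3·x = 100 + 3x.
Every vertex has degree 4, so 4V = 2E.
Euler: V − E + F = 2 ⇒ (2E)/4 − E + (25 + x) = 2.
Multiply by 8: 2·(2E) − 4·(2E) + 8·(25 + x) = 16, i.e. 200 + 8x − 2·(100 + 3x) = 16.
Collecting terms: 2x = 16, so x = 8.
Then 2E = 100 + 3·8 = 124, so E = 62, V = 2E/4 = 31, F = 25 + 8 = 33.

8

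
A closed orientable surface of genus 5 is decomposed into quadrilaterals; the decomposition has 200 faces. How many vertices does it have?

χ = 2 − 2·5 = -8, and every face is a square so 4F = 2E.
E = 4·200/2 = 400. Then V = -8 + E − F = -8 + 400 − 200 = 192.

192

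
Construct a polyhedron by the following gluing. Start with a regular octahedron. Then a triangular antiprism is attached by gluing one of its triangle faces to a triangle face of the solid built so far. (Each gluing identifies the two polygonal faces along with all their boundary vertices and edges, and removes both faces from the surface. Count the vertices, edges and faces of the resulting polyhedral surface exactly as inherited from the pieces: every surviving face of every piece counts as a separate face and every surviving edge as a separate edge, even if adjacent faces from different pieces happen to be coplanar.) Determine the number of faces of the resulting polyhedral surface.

A regular octahedron: V=6, E=12, F=8.
Attach a triangular antiprism (V=6, E=12, F=8) along a 3-gon: merge 3 vertices and 3 edges, delete both glued faces → V=9, E=21, F=14.
Check: V − E + F = 9 − 21 + 14 = 2.

14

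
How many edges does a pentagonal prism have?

15

A prism on an n-gon has two n-gon bases and n rectangular sides: V = 2·5 = 10, E = 3·5 = 15, F = 5 + 2 = 7.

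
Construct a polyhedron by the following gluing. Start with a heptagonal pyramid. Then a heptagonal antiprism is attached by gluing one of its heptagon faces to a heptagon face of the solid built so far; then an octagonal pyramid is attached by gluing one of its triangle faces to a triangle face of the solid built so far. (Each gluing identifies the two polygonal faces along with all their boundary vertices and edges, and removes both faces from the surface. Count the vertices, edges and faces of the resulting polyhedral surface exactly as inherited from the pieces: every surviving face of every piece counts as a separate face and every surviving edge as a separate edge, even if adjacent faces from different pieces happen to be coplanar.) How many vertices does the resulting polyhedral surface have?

21

A heptagonal pyramid: V=8, E=14, F=8.
Attach a heptagonal antiprism (V=14, E=28, F=16) along a 7-gon: merge 7 vertices and 7 edges, delete both glued faces → V=15, E=35, F=22.
Attach an octagonal pyramid (V=9, E=16, F=9) along a 3-gon: merge 3 vertices and 3 edges, delete both glued faces → V=21, E=48, F=29.
Check: V − E + F = 21 − 48 + 29 = 2.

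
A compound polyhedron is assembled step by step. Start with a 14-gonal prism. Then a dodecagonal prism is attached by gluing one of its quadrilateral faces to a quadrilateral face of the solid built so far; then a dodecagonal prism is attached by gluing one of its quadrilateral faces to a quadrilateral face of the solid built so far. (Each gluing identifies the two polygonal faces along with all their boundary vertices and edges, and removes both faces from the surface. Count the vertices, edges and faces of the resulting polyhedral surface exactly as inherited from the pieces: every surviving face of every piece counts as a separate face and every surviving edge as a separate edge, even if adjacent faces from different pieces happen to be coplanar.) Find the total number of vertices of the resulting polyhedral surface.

A 14-gonal prism: V=28, E=42, F=16.
Attach a dodecagonal prism (V=24, E=36, F=14) along a 4-gon: merge 4 vertices and 4 edges, delete both glued faces → V=48, E=74, F=28.
Attach a dodecagonal prism (V=24, E=36, F=14) along a 4-gon: merge 4 vertices and 4 edges, delete both glued faces → V=68, E=106, F=40.
Check: V − E + F = 68 − 106 + 40 = 2.

68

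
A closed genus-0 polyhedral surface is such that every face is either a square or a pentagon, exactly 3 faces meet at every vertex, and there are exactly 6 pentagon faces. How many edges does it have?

Let x be the number of squares; then F = 6 + x.
Edge–face incidences: 2E = 5·6 + 4·x = 30 + 4x.
Every vertex has degree 3, so 3V = 2E.
Euler: V − E + F = 2 ⇒ (2E)/3 − E + (6 + x) = 2.
Multiply by 6: 2·(2E) − 3·(2E) + 6·(6 + x) = 12, i.e. 36 + 6x − (30 + 4x) = 12.
Collecting terms: 2x + 6 = 12, so 2x = 6, so x = 3.
Then 2E = 30 + 4·3 = 42, so E = 21, V = 2E/3 = 14, F = 6 + 3 = 9.

21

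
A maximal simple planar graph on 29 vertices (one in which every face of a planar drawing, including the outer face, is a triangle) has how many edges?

81

In a plane triangulation 3F = 2E and V − E + F = 2, so E = 3V − 6 = 3·29 − 6 = 81.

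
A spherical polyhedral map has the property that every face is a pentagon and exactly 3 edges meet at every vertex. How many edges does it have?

30

Each face has 5 edges and each edge borders two faces, so 2E = 5F.
Each vertex has degree 3, so 3V = 2E and hence V = 5F/3.
Euler: V − E + F = 2 ⇒ (5F/3) − (5F/2) + F = 2.
Multiply by 6: (10 − 15 + 6)F = 12, i.e. 1F = 12.
So F = 12, E = 5·12/2 = 30, V = 5·12/3 = 20.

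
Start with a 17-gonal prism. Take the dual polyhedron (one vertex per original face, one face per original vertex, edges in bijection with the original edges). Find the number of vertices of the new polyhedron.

19

The base solid has V = 34, E = 51, F = 19.
The dual swaps V and F and preserves E: V′ = F = 19, E′ = E = 51, F′ = V = 34.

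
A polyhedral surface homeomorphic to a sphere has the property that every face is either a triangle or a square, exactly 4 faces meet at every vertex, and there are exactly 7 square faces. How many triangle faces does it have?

8

Let x be the number of triangles; then F = 7 + x.
Edge–face incidences: 2E = 4·7 + 3·x = 28 + 3x.
Every vertex has degree 4, so 4V = 2E.
Euler: V − E + F = 2 ⇒ (2E)/4 − E + (7 + x) = 2.
Multiply by 8: 2·(2E) − 4·(2E) + 8·(7 + x) = 16, i.e. 56 + 8x − 2·(28 + 3x) = 16.
Collecting terms: 2x = 16, so x = 8.
Then 2E = 28 + 3·8 = 52, so E = 26, V = 2E/4 = 13, F = 7 + 8 = 15.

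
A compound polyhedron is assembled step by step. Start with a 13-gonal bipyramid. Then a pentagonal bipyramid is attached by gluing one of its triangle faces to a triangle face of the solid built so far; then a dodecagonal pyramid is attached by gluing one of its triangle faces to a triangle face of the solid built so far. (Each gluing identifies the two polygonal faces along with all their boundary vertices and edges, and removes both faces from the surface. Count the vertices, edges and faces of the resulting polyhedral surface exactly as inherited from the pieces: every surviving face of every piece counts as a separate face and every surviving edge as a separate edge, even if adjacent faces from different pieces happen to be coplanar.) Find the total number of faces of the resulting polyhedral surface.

45

A 13-gonal bipyramid: V=15, E=39, F=26.
Attach a pentagonal bipyramid (V=7, E=15, F=10) along a 3-gon: merge 3 vertices and 3 edges, delete both glued faces → V=19, E=51, F=34.
Attach a dodecagonal pyramid (V=13, E=24, F=13) along a 3-gon: merge 3 vertices and 3 edges, delete both glued faces → V=29, E=72, F=45.
Check: V − E + F = 29 − 72 + 45 = 2.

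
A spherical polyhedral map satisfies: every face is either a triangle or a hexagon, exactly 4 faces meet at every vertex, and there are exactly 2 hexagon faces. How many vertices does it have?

12

Let x be the number of triangles; then F = 2 + x.
Edge–face incidences: 2E = 6·2 + 3·x = 12 + 3x.
Every vertex has degree 4, so 4V = 2E.
Euler: V − E + F = 2 ⇒ (2E)/4 − E + (2 + x) = 2.
Multiply by 8: 2·(2E) − 4·(2E) + 8·(2 + x) = 16, i.e. 16 + 8x − 2·(12 + 3x) = 16.
Collecting terms: 2x − 8 = 16, so 2x = 24, so x = 12.
Then 2E = 12 + 3·12 = 48, so E = 24, V = 2E/4 = 12, F = 2 + 12 = 14.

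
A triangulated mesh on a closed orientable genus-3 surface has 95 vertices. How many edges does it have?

χ = 2 − 2·3 = -4, and every face is a triangle so 3F = 2E.
V − E + F = -4 with E = 3F/2 gives 95 − (3/2 − 1)·F = -4, so F = 198 and E = 297.

297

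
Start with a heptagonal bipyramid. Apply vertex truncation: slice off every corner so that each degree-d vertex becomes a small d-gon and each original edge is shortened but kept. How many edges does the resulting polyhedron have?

The base solid has V = 9, E = 21, F = 14.
Truncation replaces each original edge-end by a new vertex, so V′ = 2E = 42.
Each original edge survives, and each old vertex of degree d contributes d new edges; summing degrees gives Σd = 2E, so E′ = E + 2E = 3E = 63.
Each original face survives and each original vertex becomes one new face: F′ = F + V = 23.

63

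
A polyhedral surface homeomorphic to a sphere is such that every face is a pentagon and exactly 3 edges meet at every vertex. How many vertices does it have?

20

Each face has 5 edges and each edge borders two faces, so 2E = 5F.
Each vertex has degree 3, so 3V = 2E and hence V = 5F/3.
Euler: V − E + F = 2 ⇒ (5F/3) − (5F/2) + F = 2.
Multiply by 6: (10 − 15 + 6)F = 12, i.e. 1F = 12.
So F = 12, E = 5·12/2 = 30, V = 5·12/3 = 20.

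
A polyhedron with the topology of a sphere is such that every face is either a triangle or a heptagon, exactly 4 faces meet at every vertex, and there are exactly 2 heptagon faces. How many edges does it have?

Let x be the number of triangles; then F = 2 + x.
Edge–face incidences: 2E = 7·2 + 3·x = 14 + 3x.
Every vertex has degree 4, so 4V = 2E.
Euler: V − E + F = 2 ⇒ (2E)/4 − E + (2 + x) = 2.
Multiply by 8: 2·(2E) − 4·(2E) + 8·(2 + x) = 16, i.e. 16 + 8x − 2·(14 + 3x) = 16.
Collecting terms: 2x − 12 = 16, so 2x = 28, so x = 14.
Then 2E = 14 + 3·14 = 56, so E = 28, V = 2E/4 = 14, F = 2 + 14 = 16.

28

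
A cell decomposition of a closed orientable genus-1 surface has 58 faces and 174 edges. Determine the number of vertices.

For a closed orientable surface of genus 1, χ = 2 − 2·1 = 0.
V = 0 + E − F = 0 + 174 − 58 = 116.

116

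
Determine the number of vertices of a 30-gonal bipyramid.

32

A bipyramid over an n-gon has 2n triangular faces and n + 2 vertices: V = 30 + 2 = 32, E = 3·30 = 90, F = 2·30 = 60.
Check: V − E + F = 32 − 90 + 60 = 2.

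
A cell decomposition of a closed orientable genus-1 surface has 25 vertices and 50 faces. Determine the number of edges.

For a closed orientable surface of genus 1, χ = 2 − 2·1 = 0.
E = V + F − (0) = 25 + 50 − (0) = 75.

75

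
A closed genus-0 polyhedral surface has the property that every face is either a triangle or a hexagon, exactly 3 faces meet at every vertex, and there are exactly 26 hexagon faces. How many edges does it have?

Let x be the number of triangles; then F = 26 + x.
Edge–face incidences: 2E = 6·26 + 3·x = 156 + 3x.
Every vertex has degree 3, so 3V = 2E.
Euler: V − E + F = 2 ⇒ (2E)/3 − E + (26 + x) = 2.
Multiply by 6: 2·(2E) − 3·(2E) + 6·(26 + x) = 12, i.e. 156 + 6x − (156 + 3x) = 12.
Collecting terms: 3x = 12, so x = 4.
Then 2E = 156 + 3·4 = 168, so E = 84, V = 2E/3 = 56, F = 26 + 4 = 30.

84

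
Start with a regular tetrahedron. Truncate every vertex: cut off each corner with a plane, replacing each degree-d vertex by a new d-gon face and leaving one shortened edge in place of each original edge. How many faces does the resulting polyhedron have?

The base solid has V = 4, E = 6, F = 4.
Truncation replaces each original edge-end by a new vertex, so V′ = 2E = 12.
Each original edge survives, and each old vertex of degree d contributes d new edges; summing degrees gives Σd = 2E, so E′ = E + 2E = 3E = 18.
Each original face survives and each original vertex becomes one new face: F′ = F + V = 8.

8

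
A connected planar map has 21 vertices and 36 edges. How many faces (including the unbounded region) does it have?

17

Euler's formula for a connected plane graph: V − E + F = 2, so F = 2 − 21 + 36 = 17.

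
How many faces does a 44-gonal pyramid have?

A pyramid on an n-gon base has one n-gon and n triangles: V = 44 + 1 = 45, E = 2·44 = 88, F = 44 + 1 = 45.

45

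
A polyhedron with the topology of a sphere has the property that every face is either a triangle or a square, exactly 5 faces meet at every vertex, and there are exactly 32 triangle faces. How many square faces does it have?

6

Let x be the number of squares; then F = 32 + x.
Edge–face incidences: 2E = 3·32 + 4·x = 96 + 4x.
Every vertex has degree 5, so 5V = 2E.
Euler: V − E + F = 2 ⇒ (2E)/5 − E + (32 + x) = 2.
Multiply by 10: 2·(2E) − 5·(2E) + 10·(32 + x) = 20, i.e. 320 + 10x − 3·(96 + 4x) = 20.
Collecting terms: −2x + 32 = 20, so −2x = −12, so x = 6.
Then 2E = 96 + 4·6 = 120, so E = 60, V = 2E/5 = 24, F = 32 + 6 = 38.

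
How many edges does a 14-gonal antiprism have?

An antiprism on an n-gon has two n-gon caps and 2n triangles: V = 2·14 = 28, E = 4·14 = 56, F = 2·14 + 2 = 30.
Check: V − E + F = 28 − 56 + 30 = 2.

56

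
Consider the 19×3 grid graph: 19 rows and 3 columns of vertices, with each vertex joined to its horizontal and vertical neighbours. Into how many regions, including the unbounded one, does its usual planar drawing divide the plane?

37

The grid has V = 19·3 = 57 vertices and E = 19·2 + 3·18 = 92 edges.
F = 2 − V + E = 2 − 57 + 92 = 37.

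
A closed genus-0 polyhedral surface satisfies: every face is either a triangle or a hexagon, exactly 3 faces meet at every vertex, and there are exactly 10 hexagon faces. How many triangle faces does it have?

Let x be the number of triangles; then F = 10 + x.
Edge–face incidences: 2E = 6·10 + 3·x = 60 + 3x.
Every vertex has degree 3, so 3V = 2E.
Euler: V − E + F = 2 ⇒ (2E)/3 − E + (10 + x) = 2.
Multiply by 6: 2·(2E) − 3·(2E) + 6·(10 + x) = 12, i.e. 60 + 6x − (60 + 3x) = 12.
Collecting terms: 3x = 12, so x = 4.
Then 2E = 60 + 3·4 = 72, so E = 36, V = 2E/3 = 24, F = 10 + 4 = 14.

4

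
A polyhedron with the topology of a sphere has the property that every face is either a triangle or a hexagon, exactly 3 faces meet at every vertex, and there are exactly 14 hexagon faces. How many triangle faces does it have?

Let x be the number of triangles; then F = 14 + x.
Edge–face incidences: 2E = 6·14 + 3·x = 84 + 3x.
Every vertex has degree 3, so 3V = 2E.
Euler: V − E + F = 2 ⇒ (2E)/3 − E + (14 + x) = 2.
Multiply by 6: 2·(2E) − 3·(2E) + 6·(14 + x) = 12, i.e. 84 + 6x − (84 + 3x) = 12.
Collecting terms: 3x = 12, so x = 4.
Then 2E = 84 + 3·4 = 96, so E = 48, V = 2E/3 = 32, F = 14 + 4 = 18.

4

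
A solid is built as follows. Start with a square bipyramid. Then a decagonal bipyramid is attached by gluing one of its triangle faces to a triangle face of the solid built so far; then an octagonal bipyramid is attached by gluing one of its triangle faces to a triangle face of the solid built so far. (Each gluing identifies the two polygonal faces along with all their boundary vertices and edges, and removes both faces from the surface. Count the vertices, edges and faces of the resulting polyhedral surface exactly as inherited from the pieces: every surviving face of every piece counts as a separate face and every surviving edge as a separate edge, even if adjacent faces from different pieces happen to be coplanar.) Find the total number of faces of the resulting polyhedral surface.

40

A square bipyramid: V=6, E=12, F=8.
Attach a decagonal bipyramid (V=12, E=30, F=20) along a 3-gon: merge 3 vertices and 3 edges, delete both glued faces → V=15, E=39, F=26.
Attach an octagonal bipyramid (V=10, E=24, F=16) along a 3-gon: merge 3 vertices and 3 edges, delete both glued faces → V=22, E=60, F=40.
Check: V − E + F = 22 − 60 + 40 = 2.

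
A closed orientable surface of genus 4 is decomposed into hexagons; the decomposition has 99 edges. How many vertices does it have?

χ = 2 − 2·4 = -6, and every face is a hexagon so 6F = 2E.
F = 2E/6 = 33. Then V = -6 + E − F = -6 + 99 − 33 = 60.

60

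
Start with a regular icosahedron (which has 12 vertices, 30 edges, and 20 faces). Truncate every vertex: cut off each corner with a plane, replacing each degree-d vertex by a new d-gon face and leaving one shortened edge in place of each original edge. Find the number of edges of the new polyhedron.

Truncation replaces each original edge-end by a new vertex, so V′ = 2E = 60.
Each original edge survives, and each old vertex of degree d contributes d new edges; summing degrees gives Σd = 2E, so E′ = E + 2E = 3E = 90.
Each original face survives and each original vertex becomes one new face: F′ = F + V = 32.

90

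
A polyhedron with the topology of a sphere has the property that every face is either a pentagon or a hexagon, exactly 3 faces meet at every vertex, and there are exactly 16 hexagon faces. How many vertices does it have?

Let x be the number of pentagons; then F = 16 + x.
Edge–face incidences: 2E = 6·16 + 5·x = 96 + 5x.
Every vertex has degree 3, so 3V = 2E.
Euler: V − E + F = 2 ⇒ (2E)/3 − E + (16 + x) = 2.
Multiply by 6: 2·(2E) − 3·(2E) + 6·(16 + x) = 12, i.e. 96 + 6x − (96 + 5x) = 12.
Collecting terms: x = 12.
Then 2E = 96 + 5·12 = 156, so E = 78, V = 2E/3 = 52, F = 16 + 12 = 28.

52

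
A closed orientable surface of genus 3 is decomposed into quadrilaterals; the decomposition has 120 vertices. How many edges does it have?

248

χ = 2 − 2·3 = -4, and every face is a square so 4F = 2E.
V − E + F = -4 with E = 4F/2 gives 120 − (4/2 − 1)·F = -4, so F = 124 and E = 248.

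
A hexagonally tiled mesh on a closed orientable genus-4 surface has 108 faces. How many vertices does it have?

χ = 2 − 2·4 = -6, and every face is a hexagon so 6F = 2E.
E = 6·108/2 = 324. Then V = -6 + E − F = -6 + 324 − 108 = 210.

210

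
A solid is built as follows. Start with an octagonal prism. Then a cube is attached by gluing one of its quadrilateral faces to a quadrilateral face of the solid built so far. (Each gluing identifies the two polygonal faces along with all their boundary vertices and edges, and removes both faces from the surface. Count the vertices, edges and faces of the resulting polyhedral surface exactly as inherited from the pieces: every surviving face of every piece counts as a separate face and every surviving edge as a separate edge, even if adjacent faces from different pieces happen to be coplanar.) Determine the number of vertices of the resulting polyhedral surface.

An octagonal prism: V=16, E=24, F=10.
Attach a cube (V=8, E=12, F=6) along a 4-gon: merge 4 vertices and 4 edges, delete both glued faces → V=20, E=32, F=14.
Check: V − E + F = 20 − 32 + 14 = 2.

20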